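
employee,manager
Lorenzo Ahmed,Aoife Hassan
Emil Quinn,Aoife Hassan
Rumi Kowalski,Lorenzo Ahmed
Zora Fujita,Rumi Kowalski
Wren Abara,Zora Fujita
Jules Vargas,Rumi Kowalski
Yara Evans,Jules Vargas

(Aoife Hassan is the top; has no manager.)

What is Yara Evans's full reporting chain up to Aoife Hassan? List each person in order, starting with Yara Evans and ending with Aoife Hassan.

Yara Evans reports to Jules Vargas. Jules Vargas reports to Rumi Kowalski. Rumi Kowalski reports to Lorenzo Ahmed. Lorenzo Ahmed reports to Aoife Hassan. Aoife Hassan is at the top.

Yara Evans -> Jules Vargas -> Rumi Kowalski -> Lorenzo Ahmed -> Aoife Hassan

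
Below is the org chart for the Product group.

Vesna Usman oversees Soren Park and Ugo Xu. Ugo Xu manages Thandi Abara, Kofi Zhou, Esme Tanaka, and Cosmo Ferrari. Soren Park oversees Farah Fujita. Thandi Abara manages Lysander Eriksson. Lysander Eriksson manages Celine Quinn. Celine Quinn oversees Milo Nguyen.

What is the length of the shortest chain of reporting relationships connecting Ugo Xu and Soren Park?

Ugo Xu is 1 level below Vesna Usman, and Soren Park is 1 level below Vesna Usman (their lowest common manager). The shortest path runs up from Ugo Xu to Vesna Usman and back down to Soren Park: 1 + 1 = 2 links.

2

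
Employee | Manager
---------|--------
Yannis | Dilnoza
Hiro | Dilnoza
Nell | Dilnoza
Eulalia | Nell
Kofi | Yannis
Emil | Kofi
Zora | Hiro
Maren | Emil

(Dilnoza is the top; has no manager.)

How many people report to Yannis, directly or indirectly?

Yannis directly manages Kofi. Under Kofi: Emil, Maren (2). That's 3 in total.

3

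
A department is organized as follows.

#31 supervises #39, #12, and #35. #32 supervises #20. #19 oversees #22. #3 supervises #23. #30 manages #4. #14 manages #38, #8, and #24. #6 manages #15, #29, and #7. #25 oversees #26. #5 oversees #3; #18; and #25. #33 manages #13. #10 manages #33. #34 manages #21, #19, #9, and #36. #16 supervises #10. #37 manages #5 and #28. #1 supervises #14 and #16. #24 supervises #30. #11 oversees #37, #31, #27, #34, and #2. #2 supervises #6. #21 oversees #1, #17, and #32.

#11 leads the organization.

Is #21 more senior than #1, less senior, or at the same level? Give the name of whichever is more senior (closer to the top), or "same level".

#21

#21 is 2 levels below #11; #1 is 3. #21 is higher.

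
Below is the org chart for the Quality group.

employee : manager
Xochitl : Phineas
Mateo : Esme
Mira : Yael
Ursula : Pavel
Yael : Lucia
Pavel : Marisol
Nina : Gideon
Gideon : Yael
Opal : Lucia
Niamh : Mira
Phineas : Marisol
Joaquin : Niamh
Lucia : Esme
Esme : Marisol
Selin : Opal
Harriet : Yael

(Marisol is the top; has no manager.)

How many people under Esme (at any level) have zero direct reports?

5

The people in Esme's organization with no one reporting to them are Mateo, Selin, Harriet, Joaquin, Nina. That is 5.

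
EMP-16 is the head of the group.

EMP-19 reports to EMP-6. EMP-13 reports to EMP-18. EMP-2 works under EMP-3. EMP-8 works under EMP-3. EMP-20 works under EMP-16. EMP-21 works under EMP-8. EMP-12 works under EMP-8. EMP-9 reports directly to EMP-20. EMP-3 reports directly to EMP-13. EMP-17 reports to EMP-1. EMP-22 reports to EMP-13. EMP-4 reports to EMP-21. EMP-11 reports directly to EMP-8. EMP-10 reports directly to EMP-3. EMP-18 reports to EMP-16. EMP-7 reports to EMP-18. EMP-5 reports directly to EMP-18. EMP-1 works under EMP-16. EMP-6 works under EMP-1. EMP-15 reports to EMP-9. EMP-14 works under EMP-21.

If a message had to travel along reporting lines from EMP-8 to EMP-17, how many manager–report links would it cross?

6

EMP-8 is 4 levels below EMP-16, and EMP-17 is 2 levels below EMP-16 (their lowest common manager). The shortest path runs up from EMP-8 to EMP-16 and back down to EMP-17: 4 + 2 = 6 links.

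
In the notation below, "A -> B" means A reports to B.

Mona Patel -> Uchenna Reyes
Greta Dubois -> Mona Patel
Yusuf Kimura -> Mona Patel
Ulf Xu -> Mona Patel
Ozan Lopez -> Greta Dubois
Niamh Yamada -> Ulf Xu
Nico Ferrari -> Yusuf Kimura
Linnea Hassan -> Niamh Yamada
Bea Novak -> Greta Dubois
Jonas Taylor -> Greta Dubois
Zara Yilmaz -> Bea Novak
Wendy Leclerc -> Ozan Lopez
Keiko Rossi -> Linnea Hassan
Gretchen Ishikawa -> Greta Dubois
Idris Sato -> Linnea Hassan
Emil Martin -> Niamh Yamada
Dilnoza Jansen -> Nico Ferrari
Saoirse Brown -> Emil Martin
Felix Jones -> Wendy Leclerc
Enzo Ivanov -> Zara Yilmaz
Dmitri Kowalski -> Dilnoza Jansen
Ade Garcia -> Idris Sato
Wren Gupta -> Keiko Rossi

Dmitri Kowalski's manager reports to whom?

Nico Ferrari

Dmitri Kowalski reports to Dilnoza Jansen, and Dilnoza Jansen reports to Nico Ferrari. So Dmitri Kowalski's skip-level manager is Nico Ferrari.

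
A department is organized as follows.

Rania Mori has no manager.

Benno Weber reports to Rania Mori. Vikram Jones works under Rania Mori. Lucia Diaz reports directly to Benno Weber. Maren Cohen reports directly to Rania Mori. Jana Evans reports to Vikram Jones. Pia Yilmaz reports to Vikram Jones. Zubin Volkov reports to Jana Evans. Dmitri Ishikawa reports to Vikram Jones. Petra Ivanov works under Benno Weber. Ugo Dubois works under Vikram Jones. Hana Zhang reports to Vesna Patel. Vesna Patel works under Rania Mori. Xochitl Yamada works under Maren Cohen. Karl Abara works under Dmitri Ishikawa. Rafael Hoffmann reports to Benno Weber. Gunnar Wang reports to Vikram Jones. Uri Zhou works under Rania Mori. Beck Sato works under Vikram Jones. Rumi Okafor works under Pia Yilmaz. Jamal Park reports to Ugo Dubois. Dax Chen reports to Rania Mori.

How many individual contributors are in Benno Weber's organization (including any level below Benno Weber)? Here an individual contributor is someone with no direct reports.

3

The people in Benno Weber's organization with no one reporting to them are Petra Ivanov, Rafael Hoffmann, Lucia Diaz. That is 3.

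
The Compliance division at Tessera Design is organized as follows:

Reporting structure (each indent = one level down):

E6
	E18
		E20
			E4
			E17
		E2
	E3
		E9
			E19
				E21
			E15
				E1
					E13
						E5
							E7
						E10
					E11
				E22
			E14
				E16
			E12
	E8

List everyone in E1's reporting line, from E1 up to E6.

E1 reports to E15. E15 reports to E9. E9 reports to E3. E3 reports to E6. E6 is at the top.

E1 -> E15 -> E9 -> E3 -> E6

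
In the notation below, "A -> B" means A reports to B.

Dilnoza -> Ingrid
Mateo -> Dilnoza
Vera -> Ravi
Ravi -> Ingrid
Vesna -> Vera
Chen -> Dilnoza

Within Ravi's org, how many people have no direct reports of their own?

1

The only person in Ravi's organization with no one reporting to them is Vesna. That is 1.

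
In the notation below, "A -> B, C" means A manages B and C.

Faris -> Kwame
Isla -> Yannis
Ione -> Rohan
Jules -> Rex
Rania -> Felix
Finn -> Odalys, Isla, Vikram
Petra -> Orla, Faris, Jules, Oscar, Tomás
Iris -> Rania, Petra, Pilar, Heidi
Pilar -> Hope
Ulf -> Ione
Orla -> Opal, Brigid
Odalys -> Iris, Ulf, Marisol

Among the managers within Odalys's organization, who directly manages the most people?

Direct-report counts within Odalys's organization: Odalys has 3; Ulf has 1; Ione has 1; Iris has 4; Pilar has 1; Petra has 5; Jules has 1; Faris has 1; Orla has 2; Rania has 1. The largest is 5, held by Petra.

Petra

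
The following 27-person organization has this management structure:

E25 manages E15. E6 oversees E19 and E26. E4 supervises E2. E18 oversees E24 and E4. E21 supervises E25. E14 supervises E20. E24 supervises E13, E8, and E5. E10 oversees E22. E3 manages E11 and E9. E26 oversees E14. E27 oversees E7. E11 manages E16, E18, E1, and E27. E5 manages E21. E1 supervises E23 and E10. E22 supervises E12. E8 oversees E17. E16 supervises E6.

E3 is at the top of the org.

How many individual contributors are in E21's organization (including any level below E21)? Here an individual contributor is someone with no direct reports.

1

The only person in E21's organization with no one reporting to them is E15. That is 1.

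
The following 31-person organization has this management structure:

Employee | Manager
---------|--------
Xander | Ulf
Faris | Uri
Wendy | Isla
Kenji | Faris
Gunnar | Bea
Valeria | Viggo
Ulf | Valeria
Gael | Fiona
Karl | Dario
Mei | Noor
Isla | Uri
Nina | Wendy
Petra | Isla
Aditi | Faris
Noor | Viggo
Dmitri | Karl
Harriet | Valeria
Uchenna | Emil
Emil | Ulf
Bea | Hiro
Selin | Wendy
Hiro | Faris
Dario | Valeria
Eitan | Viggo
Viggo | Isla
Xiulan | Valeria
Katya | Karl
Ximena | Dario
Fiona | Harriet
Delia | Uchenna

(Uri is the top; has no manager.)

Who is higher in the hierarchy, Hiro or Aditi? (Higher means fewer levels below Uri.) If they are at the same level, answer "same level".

Both Hiro and Aditi are 2 levels below Uri.

same level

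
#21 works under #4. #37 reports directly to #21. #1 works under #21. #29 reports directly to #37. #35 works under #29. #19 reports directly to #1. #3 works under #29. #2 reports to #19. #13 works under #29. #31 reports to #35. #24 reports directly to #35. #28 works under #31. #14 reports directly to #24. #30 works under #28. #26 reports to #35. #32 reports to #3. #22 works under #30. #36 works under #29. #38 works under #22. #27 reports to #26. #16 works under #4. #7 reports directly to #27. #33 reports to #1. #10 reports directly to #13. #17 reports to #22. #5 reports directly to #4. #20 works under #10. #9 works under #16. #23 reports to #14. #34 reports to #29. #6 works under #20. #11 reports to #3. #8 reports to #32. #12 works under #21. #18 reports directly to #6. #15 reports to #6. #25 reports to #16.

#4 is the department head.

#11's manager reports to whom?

#29

#11 reports to #3, and #3 reports to #29. So #11's skip-level manager is #29.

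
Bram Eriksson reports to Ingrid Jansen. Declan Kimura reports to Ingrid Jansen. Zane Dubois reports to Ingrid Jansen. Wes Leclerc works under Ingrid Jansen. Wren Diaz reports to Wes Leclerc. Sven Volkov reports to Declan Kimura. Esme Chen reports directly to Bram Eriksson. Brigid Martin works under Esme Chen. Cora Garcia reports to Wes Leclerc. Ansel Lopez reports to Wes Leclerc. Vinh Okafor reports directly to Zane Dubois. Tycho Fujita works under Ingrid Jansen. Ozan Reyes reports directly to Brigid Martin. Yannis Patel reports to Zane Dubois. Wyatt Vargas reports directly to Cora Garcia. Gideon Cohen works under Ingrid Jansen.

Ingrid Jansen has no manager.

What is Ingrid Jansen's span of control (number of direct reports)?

6

Ingrid Jansen directly manages Bram Eriksson, Declan Kimura, Zane Dubois, Wes Leclerc, Tycho Fujita, Gideon Cohen. That is 6 direct reports.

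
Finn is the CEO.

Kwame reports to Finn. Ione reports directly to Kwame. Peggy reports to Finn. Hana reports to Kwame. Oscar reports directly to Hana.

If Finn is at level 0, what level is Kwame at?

Chain from Kwame up to Finn: Kwame → Finn. That is 1 step up, so Kwame is 1 level below Finn.

1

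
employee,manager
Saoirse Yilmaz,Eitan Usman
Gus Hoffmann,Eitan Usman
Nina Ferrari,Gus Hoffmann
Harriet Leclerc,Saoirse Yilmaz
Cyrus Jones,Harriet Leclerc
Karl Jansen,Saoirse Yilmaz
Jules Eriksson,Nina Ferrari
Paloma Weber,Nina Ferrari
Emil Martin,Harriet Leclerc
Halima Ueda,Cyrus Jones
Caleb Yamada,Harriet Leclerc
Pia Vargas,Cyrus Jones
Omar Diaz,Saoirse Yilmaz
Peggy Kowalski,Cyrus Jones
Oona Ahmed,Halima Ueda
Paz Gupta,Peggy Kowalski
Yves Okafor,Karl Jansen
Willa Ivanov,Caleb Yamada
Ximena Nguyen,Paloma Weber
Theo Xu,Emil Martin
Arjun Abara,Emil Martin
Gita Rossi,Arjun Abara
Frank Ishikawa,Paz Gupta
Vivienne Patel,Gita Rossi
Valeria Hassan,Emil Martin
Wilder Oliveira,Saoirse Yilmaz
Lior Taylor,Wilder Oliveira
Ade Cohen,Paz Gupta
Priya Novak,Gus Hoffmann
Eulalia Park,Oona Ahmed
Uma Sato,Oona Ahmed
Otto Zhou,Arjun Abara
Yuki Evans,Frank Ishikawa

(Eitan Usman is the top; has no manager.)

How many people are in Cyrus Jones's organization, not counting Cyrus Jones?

10

Cyrus Jones directly manages Halima Ueda, Pia Vargas, Peggy Kowalski. Under Halima Ueda: Oona Ahmed, Uma Sato, Eulalia Park (3). Pia Vargas has no reports. Under Peggy Kowalski: Paz Gupta, Ade Cohen, Frank Ishikawa, Yuki Evans (4). So Cyrus Jones's organization is 3 direct reports plus everyone under them: 4 + 1 + 5 = 10.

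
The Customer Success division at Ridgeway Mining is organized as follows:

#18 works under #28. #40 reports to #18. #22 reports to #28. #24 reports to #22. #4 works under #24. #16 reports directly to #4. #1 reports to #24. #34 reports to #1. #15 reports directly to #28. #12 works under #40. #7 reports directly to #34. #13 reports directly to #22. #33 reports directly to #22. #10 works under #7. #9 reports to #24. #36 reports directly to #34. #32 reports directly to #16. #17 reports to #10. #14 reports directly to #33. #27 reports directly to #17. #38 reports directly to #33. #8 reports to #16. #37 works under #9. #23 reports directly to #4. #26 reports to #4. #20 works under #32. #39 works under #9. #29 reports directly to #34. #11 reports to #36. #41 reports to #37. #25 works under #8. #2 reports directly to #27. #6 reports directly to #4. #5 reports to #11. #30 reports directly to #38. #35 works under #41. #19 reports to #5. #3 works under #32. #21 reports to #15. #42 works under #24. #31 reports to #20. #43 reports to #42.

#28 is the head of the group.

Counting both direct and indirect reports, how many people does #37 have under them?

#37 directly manages #41. Under #41: #35 (1). That's 2 in total.

2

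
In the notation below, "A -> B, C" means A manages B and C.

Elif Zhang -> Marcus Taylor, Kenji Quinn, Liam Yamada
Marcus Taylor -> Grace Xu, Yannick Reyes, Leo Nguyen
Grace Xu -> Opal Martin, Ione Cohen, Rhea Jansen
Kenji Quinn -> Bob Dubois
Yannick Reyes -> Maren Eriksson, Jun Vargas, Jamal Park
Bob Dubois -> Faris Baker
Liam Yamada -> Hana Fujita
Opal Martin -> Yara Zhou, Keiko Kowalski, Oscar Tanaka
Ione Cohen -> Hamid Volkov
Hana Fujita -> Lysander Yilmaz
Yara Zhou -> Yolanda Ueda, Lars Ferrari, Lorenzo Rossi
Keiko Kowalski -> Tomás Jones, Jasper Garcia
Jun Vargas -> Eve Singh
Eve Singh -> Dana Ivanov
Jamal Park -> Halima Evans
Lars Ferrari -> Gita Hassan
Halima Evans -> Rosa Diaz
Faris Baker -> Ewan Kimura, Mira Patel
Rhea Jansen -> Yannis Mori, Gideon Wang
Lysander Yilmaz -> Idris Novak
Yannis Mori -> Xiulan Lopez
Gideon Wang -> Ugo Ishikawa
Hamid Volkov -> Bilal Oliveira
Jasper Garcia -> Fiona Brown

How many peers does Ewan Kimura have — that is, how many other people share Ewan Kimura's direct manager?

Ewan Kimura reports to Faris Baker. Faris Baker's other direct reports are Mira Patel — 1 peer.

1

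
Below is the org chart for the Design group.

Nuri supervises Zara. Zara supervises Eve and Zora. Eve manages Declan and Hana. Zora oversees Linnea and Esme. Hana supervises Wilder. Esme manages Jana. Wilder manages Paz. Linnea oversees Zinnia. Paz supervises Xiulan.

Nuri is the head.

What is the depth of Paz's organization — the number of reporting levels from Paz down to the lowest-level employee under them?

1

The longest chain under Paz runs Paz → Xiulan, which is 1 level below Paz.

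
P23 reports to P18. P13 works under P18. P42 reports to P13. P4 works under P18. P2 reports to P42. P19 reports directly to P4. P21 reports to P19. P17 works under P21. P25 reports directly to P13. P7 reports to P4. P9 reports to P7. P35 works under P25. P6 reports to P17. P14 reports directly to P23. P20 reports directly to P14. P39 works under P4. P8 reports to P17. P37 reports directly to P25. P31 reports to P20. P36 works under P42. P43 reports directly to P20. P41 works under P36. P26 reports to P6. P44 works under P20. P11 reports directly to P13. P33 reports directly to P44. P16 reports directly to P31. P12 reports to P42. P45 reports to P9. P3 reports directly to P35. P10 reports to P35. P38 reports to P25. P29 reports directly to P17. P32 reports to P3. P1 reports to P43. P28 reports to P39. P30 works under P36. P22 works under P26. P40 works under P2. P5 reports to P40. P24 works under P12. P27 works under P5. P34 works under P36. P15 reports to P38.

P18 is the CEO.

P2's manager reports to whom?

P2 reports to P42, and P42 reports to P13. So P2's skip-level manager is P13.

P13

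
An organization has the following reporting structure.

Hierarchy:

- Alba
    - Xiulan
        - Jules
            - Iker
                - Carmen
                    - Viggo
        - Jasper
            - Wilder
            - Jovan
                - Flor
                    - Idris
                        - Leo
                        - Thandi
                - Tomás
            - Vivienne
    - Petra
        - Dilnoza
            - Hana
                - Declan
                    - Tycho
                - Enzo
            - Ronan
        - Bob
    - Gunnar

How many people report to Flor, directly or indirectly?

3

Flor directly manages Idris. Under Idris: Thandi, Leo (2). That's 3 in total.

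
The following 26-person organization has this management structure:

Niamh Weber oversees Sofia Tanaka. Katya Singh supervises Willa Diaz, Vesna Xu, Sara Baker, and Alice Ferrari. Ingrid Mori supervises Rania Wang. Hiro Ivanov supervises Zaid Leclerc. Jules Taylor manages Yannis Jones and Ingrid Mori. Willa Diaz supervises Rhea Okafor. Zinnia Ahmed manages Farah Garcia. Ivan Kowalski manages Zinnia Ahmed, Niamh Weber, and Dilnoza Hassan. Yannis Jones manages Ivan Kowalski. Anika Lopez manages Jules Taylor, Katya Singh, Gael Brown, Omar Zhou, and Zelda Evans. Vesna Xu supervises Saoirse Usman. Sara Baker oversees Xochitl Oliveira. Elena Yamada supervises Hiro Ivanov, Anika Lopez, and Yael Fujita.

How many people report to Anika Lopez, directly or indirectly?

Anika Lopez directly manages Jules Taylor, Katya Singh, Gael Brown, Omar Zhou, Zelda Evans. Under Jules Taylor: Ingrid Mori, Rania Wang, Yannis Jones, Ivan Kowalski, Niamh Weber, Sofia Tanaka, Dilnoza Hassan, Zinnia Ahmed, Farah Garcia (9). Under Katya Singh: Alice Ferrari, Sara Baker, Xochitl Oliveira, Vesna Xu, Saoirse Usman, Willa Diaz, Rhea Okafor (7). Gael Brown has no reports. Omar Zhou has no reports. Zelda Evans has no reports. So Anika Lopez's organization is 5 direct reports plus everyone under them: 10 + 8 + 1 + 1 + 1 = 21.

21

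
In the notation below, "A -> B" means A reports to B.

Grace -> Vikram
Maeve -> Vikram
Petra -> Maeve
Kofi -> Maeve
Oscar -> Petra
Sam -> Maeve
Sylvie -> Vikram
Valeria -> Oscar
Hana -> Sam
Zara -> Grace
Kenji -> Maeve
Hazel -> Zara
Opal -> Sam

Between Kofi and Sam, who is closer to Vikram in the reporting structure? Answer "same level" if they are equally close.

Both Kofi and Sam are 2 levels below Vikram.

same level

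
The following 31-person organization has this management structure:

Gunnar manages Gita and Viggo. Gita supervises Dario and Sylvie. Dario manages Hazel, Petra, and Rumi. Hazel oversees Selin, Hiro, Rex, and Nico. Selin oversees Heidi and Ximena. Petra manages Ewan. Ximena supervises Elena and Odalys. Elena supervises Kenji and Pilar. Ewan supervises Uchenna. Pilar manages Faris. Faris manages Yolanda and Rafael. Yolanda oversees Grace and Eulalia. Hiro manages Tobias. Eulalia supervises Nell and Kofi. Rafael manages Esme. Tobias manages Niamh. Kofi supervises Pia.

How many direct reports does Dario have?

Dario directly manages Hazel, Petra, Rumi. That is 3 direct reports.

3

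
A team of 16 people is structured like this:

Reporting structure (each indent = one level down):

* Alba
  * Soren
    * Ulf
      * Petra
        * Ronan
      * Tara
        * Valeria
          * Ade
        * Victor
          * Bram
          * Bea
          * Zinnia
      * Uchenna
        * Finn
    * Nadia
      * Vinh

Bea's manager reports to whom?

Bea reports to Victor, and Victor reports to Tara. So Bea's skip-level manager is Tara.

Tara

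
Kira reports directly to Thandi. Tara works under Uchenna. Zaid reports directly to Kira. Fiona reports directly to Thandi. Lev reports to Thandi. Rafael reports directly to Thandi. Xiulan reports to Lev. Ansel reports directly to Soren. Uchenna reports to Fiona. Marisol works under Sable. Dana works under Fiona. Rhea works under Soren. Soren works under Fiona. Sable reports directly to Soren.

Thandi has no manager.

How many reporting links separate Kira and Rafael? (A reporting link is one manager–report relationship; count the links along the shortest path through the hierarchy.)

Kira is 1 level below Thandi, and Rafael is 1 level below Thandi (their lowest common manager). The shortest path runs up from Kira to Thandi and back down to Rafael: 1 + 1 = 2 links.

2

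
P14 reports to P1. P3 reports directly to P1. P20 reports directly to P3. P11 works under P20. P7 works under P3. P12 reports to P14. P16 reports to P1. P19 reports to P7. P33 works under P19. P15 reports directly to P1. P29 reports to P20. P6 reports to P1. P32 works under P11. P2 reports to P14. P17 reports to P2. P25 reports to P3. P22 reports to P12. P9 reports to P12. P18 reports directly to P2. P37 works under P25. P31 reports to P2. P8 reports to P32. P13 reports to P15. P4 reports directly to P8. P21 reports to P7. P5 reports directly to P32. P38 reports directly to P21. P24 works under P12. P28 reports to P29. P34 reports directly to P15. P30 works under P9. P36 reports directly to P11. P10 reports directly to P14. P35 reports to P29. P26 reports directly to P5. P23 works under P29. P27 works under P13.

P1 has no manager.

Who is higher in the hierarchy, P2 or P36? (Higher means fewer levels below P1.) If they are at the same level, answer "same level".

P2

P2 is 2 levels below P1; P36 is 4. P2 is higher.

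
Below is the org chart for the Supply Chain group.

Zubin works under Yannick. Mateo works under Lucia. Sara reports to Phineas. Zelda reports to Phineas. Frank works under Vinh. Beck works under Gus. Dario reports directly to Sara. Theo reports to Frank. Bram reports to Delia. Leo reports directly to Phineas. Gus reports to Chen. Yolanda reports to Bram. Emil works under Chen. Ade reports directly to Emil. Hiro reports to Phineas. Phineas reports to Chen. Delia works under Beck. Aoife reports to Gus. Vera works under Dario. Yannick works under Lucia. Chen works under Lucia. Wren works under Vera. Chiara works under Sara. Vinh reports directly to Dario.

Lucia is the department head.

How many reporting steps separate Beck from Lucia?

Chain from Beck up to Lucia: Beck → Gus → Chen → Lucia. That is 3 steps up, so Beck is 3 levels below Lucia.

3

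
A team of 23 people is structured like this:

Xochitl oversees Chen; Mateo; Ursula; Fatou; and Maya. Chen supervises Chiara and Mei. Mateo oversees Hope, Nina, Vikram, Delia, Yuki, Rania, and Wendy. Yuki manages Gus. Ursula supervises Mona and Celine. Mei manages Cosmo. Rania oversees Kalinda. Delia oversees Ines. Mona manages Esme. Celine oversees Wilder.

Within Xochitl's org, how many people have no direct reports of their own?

13

The people in Xochitl's organization with no one reporting to them are Maya, Fatou, Wilder, Esme, Nina, Vikram, Ines, Kalinda, Wendy, Hope, Gus, Cosmo, Chiara. That is 13.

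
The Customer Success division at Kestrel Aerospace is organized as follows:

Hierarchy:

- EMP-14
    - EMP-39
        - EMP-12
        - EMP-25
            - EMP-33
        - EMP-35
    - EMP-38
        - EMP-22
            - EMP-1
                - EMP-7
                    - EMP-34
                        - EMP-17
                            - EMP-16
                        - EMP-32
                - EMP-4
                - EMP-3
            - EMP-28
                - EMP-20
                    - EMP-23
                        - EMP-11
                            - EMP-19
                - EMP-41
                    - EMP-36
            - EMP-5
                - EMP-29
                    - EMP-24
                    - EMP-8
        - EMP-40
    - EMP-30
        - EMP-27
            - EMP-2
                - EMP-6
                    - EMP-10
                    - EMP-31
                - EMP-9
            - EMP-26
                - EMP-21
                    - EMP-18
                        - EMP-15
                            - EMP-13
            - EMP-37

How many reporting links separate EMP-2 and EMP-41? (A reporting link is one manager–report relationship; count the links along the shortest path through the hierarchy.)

7

EMP-2 is 3 levels below EMP-14, and EMP-41 is 4 levels below EMP-14 (their lowest common manager). The shortest path runs up from EMP-2 to EMP-14 and back down to EMP-41: 3 + 4 = 7 links.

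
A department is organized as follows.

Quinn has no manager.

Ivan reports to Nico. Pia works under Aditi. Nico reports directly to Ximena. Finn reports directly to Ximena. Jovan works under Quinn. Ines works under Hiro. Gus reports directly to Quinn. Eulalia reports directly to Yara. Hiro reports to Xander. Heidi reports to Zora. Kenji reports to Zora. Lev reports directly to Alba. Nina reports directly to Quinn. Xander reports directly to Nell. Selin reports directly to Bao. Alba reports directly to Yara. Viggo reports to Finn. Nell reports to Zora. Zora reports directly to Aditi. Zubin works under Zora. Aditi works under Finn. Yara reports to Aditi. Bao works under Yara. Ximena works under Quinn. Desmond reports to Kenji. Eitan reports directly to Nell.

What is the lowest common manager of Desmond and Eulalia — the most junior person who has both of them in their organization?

Desmond's chain of managers is Kenji, Zora, Aditi, Finn, Ximena, Quinn. Eulalia's chain of managers is Yara, Aditi, Finn, Ximena, Quinn. The first manager that appears in both chains is Aditi.

Aditi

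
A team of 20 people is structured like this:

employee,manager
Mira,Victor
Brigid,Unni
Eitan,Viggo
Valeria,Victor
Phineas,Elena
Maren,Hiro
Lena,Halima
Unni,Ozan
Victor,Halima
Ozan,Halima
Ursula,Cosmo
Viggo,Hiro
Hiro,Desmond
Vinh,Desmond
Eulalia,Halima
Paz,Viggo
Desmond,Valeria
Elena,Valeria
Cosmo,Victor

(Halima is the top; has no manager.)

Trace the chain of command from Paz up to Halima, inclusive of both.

Paz -> Viggo -> Hiro -> Desmond -> Valeria -> Victor -> Halima

Paz reports to Viggo. Viggo reports to Hiro. Hiro reports to Desmond. Desmond reports to Valeria. Valeria reports to Victor. Victor reports to Halima. Halima is at the top.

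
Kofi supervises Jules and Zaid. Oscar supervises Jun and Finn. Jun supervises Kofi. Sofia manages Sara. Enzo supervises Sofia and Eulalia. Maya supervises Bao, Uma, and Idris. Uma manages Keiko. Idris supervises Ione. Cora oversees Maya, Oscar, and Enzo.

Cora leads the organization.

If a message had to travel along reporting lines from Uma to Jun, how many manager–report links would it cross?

Uma is 2 levels below Cora, and Jun is 2 levels below Cora (their lowest common manager). The shortest path runs up from Uma to Cora and back down to Jun: 2 + 2 = 4 links.

4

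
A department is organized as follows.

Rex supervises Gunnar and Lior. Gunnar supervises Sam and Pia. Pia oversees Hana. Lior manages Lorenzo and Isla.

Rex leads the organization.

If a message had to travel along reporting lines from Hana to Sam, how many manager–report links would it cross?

Hana is 2 levels below Gunnar, and Sam is 1 level below Gunnar (their lowest common manager). The shortest path runs up from Hana to Gunnar and back down to Sam: 2 + 1 = 3 links.

3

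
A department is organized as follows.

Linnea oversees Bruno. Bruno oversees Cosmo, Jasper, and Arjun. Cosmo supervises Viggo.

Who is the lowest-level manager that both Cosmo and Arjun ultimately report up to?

Cosmo's chain of managers is Bruno, Linnea. Arjun's chain of managers is Bruno, Linnea. The first manager that appears in both chains is Bruno.

Bruno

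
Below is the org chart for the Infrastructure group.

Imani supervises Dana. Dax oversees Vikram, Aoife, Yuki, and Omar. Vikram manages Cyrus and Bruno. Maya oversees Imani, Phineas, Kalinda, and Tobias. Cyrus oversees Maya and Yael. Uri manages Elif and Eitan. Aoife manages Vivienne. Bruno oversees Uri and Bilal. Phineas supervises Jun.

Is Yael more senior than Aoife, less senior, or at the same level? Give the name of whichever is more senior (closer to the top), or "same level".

Aoife

Yael is 3 levels below Dax; Aoife is 1. Aoife is higher.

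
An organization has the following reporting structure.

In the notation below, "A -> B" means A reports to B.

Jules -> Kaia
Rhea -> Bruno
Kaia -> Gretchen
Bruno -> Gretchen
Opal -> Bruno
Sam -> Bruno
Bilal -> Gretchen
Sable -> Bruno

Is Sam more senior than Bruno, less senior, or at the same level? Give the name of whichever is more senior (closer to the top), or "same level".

Sam is 2 levels below Gretchen; Bruno is 1. Bruno is higher.

Bruno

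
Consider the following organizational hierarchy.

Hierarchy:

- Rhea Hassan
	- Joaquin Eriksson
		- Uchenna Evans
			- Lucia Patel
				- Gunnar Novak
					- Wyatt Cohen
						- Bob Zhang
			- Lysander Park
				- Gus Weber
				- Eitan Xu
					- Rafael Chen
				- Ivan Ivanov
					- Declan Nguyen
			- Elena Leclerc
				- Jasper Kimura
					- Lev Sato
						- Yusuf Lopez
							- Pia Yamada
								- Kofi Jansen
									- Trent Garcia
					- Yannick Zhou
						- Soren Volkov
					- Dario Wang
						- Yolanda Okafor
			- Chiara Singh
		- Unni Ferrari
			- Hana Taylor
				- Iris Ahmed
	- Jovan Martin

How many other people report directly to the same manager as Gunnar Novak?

Gunnar Novak reports to Lucia Patel, and Lucia Patel has no other direct reports. Gunnar Novak has 0 peers.

0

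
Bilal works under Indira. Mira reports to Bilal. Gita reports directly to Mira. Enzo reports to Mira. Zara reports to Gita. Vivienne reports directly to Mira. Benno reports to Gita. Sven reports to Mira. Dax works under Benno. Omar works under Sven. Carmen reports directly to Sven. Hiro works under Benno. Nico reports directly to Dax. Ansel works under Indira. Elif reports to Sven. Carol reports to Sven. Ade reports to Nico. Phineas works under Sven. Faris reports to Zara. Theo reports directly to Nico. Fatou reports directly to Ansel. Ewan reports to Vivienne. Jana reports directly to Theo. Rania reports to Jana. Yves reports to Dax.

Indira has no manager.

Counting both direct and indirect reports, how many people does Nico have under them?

Nico directly manages Ade, Theo. Ade has no reports. Under Theo: Jana, Rania (2). So Nico's organization is 2 direct reports plus everyone under them: 1 + 3 = 4.

4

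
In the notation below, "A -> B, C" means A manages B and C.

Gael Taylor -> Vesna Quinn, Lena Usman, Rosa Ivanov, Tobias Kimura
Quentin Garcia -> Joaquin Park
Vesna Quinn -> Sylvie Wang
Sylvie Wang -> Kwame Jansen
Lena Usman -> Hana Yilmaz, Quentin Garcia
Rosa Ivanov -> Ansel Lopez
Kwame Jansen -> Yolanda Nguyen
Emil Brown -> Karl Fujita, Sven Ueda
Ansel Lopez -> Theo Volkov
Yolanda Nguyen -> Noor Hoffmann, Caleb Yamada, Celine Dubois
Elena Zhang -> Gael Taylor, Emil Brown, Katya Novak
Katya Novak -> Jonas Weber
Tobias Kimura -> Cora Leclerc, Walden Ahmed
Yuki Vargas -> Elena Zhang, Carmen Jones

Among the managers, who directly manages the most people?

Direct-report counts: Yuki Vargas has 2; Elena Zhang has 3; Katya Novak has 1; Emil Brown has 2; Gael Taylor has 4; Tobias Kimura has 2; Rosa Ivanov has 1; Ansel Lopez has 1; Lena Usman has 2; Quentin Garcia has 1; Vesna Quinn has 1; Sylvie Wang has 1; Kwame Jansen has 1; Yolanda Nguyen has 3. The largest is 4, held by Gael Taylor.

Gael Taylor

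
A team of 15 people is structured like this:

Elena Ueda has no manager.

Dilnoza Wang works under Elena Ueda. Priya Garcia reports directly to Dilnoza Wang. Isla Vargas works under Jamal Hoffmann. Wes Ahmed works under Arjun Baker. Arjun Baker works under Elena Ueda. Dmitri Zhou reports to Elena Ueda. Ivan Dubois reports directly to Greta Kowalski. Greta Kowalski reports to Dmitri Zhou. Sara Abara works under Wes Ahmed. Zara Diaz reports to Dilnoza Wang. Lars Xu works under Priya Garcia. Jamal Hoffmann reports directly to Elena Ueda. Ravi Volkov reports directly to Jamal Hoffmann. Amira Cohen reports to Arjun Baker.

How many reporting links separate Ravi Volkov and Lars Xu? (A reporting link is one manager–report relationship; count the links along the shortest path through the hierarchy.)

5

Ravi Volkov is 2 levels below Elena Ueda, and Lars Xu is 3 levels below Elena Ueda (their lowest common manager). The shortest path runs up from Ravi Volkov to Elena Ueda and back down to Lars Xu: 2 + 3 = 5 links.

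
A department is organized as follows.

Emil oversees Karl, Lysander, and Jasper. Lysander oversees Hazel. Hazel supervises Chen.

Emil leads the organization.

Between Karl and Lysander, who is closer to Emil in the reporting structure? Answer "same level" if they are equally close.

same level

Both Karl and Lysander are 1 level below Emil.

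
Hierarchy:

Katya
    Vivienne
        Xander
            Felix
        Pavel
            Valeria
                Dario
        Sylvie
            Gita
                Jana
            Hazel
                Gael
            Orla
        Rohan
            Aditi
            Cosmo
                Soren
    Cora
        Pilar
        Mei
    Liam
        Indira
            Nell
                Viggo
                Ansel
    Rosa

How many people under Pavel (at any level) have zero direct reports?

1

The only person in Pavel's organization with no one reporting to them is Dario. That is 1.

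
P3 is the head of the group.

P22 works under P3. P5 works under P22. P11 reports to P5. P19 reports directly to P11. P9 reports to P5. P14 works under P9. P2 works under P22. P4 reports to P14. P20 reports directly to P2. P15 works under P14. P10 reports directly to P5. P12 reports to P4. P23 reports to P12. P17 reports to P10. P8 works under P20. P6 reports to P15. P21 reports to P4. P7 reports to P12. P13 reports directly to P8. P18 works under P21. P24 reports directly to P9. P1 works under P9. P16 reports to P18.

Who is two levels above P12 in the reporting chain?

P12 reports to P4, and P4 reports to P14. So P12's skip-level manager is P14.

P14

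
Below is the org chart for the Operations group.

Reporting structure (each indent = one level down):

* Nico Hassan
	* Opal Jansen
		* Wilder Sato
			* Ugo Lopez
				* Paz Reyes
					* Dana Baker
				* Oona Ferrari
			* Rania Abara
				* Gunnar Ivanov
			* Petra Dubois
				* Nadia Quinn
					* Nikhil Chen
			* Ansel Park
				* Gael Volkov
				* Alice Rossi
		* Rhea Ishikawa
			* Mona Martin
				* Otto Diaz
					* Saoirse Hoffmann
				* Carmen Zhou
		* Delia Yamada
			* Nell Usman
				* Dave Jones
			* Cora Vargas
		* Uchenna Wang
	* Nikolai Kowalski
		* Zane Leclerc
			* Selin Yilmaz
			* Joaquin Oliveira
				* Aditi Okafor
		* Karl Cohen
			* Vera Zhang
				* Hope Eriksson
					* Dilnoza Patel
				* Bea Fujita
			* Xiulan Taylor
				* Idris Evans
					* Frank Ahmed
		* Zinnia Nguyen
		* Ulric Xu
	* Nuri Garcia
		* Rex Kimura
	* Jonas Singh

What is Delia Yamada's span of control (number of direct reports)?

2

Delia Yamada directly manages Nell Usman, Cora Vargas. That is 2 direct reports.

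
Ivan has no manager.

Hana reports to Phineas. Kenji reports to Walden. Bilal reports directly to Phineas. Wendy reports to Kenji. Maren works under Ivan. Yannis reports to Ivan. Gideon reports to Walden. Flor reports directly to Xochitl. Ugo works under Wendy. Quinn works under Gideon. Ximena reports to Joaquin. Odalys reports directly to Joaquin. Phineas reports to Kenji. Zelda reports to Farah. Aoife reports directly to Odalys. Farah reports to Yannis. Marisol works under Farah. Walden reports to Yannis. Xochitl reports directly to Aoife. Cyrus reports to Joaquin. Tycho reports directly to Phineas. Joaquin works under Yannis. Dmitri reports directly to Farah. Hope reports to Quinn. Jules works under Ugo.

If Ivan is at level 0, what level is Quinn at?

Chain from Quinn up to Ivan: Quinn → Gideon → Walden → Yannis → Ivan. That is 4 steps up, so Quinn is 4 levels below Ivan.

4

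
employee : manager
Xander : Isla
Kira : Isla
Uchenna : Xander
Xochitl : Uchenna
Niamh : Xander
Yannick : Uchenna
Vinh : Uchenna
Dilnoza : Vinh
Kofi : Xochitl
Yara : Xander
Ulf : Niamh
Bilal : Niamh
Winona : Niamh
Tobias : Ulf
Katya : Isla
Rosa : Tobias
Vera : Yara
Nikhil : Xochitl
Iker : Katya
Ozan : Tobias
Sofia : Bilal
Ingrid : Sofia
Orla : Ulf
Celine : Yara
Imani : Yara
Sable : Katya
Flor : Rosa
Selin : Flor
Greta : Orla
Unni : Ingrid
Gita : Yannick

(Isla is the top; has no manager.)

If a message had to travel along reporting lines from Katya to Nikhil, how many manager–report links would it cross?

5

Katya is 1 level below Isla, and Nikhil is 4 levels below Isla (their lowest common manager). The shortest path runs up from Katya to Isla and back down to Nikhil: 1 + 4 = 5 links.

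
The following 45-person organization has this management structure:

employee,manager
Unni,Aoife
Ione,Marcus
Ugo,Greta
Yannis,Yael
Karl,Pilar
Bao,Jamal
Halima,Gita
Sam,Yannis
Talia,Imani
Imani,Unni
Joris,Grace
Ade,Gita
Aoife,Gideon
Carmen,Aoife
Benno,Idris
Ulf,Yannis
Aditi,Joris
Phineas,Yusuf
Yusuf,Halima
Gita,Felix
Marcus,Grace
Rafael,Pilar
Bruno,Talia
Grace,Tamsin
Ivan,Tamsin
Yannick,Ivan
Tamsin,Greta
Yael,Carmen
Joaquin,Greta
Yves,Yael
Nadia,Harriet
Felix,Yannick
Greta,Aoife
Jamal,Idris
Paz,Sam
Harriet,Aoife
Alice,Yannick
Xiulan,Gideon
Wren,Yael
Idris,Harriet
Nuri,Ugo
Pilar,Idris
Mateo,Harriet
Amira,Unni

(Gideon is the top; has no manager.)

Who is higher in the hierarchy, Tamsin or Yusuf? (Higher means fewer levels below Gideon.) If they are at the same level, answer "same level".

Tamsin

Tamsin is 3 levels below Gideon; Yusuf is 9. Tamsin is higher.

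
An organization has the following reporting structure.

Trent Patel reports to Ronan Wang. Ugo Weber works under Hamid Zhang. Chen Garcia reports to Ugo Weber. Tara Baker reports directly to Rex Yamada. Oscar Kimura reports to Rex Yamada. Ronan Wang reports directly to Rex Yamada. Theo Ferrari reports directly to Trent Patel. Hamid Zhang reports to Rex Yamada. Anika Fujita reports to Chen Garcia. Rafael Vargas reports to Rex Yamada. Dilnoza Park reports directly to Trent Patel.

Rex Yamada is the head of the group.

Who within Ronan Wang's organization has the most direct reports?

Direct-report counts within Ronan Wang's organization: Ronan Wang has 1; Trent Patel has 2. The largest is 2, held by Trent Patel.

Trent Patel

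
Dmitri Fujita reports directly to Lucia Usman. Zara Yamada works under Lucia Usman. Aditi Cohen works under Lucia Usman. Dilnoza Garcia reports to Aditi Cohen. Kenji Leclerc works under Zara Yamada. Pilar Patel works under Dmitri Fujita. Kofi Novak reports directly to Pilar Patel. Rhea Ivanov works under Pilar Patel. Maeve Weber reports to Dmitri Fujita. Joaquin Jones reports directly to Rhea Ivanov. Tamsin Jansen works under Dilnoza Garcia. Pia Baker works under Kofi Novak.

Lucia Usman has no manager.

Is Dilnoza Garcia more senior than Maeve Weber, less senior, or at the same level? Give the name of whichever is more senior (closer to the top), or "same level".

Both Dilnoza Garcia and Maeve Weber are 2 levels below Lucia Usman.

same level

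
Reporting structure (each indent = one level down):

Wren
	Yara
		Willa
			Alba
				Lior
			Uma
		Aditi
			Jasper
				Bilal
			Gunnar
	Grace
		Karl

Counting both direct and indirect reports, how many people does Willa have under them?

3

Willa directly manages Alba, Uma. Under Alba: Lior (1). Uma has no reports. So Willa's organization is 2 direct reports plus everyone under them: 2 + 1 = 3.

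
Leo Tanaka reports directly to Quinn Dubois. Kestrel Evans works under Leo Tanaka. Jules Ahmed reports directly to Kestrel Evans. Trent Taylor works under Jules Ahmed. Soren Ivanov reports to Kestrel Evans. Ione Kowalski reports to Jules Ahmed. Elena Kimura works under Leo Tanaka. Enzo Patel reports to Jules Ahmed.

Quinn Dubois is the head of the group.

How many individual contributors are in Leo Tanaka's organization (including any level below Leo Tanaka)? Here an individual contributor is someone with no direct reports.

The people in Leo Tanaka's organization with no one reporting to them are Elena Kimura, Soren Ivanov, Enzo Patel, Ione Kowalski, Trent Taylor. That is 5.

5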